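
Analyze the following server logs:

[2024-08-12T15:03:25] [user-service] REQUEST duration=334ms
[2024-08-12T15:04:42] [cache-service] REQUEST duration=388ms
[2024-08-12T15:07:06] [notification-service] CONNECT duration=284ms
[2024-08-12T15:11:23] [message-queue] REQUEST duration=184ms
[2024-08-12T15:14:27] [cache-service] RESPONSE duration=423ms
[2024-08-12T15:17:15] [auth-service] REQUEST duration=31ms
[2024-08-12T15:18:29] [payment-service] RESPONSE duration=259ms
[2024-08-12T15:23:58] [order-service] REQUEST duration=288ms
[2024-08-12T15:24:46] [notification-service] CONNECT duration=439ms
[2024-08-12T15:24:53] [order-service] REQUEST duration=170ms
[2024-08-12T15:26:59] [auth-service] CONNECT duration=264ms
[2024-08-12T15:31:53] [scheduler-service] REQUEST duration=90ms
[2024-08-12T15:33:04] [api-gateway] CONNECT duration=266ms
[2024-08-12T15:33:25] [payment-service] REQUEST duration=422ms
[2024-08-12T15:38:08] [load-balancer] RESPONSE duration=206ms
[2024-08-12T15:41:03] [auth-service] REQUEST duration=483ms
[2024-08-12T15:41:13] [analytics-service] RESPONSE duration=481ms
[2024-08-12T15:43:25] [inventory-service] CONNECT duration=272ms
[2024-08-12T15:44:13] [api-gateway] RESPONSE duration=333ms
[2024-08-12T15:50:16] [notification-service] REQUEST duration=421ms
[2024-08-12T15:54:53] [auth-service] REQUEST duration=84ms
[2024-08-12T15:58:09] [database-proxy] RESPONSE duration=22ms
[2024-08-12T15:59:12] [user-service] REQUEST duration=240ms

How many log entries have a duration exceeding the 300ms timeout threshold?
9

To count timeouts:

1. Threshold: 300ms
2. Extract duration from each log entry
3. Count entries where duration > 300
4. Timeout count: 9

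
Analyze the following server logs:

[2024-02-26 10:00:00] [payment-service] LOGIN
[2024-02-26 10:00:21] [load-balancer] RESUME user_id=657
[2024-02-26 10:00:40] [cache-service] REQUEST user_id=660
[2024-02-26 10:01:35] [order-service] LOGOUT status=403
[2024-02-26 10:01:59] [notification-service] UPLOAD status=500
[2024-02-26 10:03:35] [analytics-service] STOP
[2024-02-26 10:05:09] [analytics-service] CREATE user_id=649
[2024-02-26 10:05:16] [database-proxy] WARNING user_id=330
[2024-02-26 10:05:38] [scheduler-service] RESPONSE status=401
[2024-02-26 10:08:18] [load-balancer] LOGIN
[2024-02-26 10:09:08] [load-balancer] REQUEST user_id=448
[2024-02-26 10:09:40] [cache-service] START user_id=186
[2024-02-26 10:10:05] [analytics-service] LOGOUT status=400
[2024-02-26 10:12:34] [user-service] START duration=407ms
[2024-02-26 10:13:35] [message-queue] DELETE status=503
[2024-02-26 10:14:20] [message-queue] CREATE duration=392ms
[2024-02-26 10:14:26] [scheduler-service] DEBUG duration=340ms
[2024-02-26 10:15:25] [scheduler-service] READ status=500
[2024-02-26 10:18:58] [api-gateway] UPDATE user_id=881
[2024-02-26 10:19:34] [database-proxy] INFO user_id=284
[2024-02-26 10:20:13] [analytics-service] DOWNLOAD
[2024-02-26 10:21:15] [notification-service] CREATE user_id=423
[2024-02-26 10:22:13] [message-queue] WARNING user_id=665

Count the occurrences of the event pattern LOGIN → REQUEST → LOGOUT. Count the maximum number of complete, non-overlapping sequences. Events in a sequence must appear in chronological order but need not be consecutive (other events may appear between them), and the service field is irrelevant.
2

To count sequences:

1. Look for pattern: LOGIN → REQUEST → LOGOUT
2. Greedily scan the log in chronological order, matching each sequence element in turn (ignoring service)
3. Each time the full pattern completes, increment the count and restart matching from the next event
4. Complete non-overlapping sequences found: 2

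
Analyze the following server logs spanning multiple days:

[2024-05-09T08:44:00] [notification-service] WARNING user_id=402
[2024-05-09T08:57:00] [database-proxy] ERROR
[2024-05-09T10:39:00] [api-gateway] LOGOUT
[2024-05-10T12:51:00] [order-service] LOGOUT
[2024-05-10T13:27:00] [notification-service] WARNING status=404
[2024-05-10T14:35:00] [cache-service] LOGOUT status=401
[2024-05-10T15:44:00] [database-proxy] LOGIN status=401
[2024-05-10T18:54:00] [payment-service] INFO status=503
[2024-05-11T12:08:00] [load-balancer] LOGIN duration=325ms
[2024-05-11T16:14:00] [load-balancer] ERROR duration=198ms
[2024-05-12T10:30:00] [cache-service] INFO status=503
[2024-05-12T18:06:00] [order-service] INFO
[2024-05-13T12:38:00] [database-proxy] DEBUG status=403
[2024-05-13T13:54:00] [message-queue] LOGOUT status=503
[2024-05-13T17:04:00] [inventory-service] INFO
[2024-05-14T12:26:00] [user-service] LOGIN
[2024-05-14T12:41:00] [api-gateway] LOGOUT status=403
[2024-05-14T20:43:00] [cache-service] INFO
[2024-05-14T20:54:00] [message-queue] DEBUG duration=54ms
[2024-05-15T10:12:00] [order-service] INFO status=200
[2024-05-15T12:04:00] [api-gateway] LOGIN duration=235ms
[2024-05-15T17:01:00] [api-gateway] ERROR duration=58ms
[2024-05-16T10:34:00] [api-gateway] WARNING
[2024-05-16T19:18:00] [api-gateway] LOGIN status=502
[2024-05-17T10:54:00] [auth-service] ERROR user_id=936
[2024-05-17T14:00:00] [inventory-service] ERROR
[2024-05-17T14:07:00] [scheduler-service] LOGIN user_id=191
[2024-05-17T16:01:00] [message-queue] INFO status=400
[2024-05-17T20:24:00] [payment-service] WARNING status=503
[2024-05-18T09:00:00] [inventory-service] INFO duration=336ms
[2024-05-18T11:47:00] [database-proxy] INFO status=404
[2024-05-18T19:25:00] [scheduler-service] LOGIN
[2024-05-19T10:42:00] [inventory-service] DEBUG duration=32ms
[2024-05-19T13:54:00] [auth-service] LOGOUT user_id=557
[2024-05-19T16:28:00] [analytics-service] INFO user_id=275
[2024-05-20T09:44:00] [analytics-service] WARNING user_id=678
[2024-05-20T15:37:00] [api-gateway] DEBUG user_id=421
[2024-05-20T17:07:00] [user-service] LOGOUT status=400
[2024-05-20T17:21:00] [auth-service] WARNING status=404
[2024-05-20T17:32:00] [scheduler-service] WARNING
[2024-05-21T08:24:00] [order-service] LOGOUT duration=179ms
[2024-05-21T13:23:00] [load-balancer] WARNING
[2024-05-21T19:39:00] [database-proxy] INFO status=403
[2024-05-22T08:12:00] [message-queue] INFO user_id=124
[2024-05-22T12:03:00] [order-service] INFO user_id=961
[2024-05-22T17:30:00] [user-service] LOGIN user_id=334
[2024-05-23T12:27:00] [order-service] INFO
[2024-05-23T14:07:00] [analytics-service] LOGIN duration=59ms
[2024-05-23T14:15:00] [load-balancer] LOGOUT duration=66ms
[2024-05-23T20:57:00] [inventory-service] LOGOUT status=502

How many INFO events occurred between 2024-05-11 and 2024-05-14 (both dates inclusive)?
4

To filter by date range:

1. Date range: 2024-05-11 through 2024-05-14, both dates inclusive
2. Filter for INFO events whose date falls in this range
3. Count matching events: 4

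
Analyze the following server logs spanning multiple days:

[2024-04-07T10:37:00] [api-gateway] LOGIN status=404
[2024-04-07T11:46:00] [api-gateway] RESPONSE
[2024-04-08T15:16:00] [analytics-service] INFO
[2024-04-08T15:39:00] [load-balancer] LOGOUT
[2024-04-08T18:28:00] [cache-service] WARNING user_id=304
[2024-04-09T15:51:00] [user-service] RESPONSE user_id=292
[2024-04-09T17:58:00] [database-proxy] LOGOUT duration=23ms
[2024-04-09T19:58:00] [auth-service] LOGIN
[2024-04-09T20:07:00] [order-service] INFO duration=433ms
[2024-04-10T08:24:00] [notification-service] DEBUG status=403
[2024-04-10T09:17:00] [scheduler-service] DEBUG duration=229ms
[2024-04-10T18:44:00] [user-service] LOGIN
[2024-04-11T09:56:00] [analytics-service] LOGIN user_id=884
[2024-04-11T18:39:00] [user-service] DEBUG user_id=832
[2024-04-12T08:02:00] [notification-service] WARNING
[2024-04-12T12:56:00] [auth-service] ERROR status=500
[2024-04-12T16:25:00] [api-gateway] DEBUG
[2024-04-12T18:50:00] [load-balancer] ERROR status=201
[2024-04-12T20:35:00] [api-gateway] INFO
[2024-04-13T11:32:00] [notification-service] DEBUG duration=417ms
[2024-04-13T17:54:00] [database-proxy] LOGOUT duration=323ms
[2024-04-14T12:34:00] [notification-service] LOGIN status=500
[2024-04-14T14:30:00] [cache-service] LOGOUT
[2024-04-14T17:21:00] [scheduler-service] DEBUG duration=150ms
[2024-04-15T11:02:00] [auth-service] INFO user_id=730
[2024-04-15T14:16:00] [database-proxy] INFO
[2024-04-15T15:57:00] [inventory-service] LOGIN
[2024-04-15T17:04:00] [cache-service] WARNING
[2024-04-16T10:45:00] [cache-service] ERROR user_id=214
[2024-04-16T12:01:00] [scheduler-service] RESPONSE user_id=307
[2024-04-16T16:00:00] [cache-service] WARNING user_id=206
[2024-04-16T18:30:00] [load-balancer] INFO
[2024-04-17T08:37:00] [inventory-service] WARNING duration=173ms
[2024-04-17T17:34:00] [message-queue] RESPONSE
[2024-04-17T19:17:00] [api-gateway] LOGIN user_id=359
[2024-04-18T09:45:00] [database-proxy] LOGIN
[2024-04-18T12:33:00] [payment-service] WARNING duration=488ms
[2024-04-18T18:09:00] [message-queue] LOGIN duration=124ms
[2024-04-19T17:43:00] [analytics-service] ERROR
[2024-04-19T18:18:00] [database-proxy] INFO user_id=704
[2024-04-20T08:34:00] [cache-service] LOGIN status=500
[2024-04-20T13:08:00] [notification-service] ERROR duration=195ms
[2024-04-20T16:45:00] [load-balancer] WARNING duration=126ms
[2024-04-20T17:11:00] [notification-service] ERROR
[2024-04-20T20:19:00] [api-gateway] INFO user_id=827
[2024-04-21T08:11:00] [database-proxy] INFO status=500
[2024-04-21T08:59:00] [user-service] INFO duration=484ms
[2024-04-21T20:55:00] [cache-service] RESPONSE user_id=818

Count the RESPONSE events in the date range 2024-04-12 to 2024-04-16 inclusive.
1

To filter by date range:

1. Date range: 2024-04-12 through 2024-04-16, both dates inclusive
2. Filter for RESPONSE events whose date falls in this range
3. Count matching events: 1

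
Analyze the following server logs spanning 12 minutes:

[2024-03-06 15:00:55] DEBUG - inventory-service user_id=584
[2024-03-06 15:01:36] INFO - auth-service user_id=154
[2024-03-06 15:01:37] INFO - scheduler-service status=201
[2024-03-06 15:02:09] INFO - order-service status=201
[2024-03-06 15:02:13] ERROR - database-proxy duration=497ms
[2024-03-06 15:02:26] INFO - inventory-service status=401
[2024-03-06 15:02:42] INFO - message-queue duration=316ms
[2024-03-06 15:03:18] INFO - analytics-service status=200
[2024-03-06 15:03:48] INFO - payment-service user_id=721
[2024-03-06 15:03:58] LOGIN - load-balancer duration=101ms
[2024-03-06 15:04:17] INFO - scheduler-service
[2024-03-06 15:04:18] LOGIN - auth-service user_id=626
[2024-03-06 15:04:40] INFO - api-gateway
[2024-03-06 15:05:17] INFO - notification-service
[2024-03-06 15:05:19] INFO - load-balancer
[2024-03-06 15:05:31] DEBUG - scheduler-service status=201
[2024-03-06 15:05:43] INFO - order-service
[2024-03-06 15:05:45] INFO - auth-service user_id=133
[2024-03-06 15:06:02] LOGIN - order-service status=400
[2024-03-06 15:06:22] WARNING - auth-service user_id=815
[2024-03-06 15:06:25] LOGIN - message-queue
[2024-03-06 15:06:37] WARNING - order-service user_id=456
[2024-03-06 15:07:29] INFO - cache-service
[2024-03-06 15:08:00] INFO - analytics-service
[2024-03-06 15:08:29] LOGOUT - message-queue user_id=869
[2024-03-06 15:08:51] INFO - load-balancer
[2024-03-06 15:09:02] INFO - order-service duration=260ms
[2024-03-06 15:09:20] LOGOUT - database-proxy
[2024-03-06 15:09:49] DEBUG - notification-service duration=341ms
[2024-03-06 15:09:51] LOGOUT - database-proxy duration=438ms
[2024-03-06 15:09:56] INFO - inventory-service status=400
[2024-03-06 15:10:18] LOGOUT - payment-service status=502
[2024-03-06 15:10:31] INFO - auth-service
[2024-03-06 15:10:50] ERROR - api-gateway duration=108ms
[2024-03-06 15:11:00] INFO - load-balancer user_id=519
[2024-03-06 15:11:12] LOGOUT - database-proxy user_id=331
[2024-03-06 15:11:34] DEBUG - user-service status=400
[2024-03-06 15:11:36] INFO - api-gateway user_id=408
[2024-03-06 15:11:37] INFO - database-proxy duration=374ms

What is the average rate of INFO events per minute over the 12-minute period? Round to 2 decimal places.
1.83

To calculate the rate:

1. Count total INFO events: 22
2. Total time period: 12 minutes
3. Rate = 22 / 12 = 1.83 events per minute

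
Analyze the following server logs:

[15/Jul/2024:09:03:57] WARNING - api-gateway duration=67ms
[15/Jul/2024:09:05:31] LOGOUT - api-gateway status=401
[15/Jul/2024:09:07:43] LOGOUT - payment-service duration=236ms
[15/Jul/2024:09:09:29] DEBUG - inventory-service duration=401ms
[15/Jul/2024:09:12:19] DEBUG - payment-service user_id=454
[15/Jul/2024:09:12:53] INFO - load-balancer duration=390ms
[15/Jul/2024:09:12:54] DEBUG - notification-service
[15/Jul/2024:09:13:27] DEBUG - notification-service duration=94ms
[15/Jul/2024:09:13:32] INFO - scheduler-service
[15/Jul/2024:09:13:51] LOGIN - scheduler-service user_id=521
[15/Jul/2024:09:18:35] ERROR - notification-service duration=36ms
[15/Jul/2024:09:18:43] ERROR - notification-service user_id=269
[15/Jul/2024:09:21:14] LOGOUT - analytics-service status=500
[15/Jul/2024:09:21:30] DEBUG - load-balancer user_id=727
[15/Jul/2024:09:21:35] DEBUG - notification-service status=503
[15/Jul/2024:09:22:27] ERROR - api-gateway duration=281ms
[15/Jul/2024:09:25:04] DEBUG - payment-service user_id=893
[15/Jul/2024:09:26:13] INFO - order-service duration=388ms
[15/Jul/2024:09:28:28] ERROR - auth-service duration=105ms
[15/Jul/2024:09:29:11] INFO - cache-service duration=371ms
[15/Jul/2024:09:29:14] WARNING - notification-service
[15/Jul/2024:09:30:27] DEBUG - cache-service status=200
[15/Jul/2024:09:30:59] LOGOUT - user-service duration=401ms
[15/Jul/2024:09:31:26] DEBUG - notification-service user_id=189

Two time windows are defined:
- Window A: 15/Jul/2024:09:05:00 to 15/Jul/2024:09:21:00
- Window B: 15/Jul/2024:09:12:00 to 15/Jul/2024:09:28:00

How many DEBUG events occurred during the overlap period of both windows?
3

To find overlap events:

1. Window A: 15/Jul/2024:09:05:00 to 15/Jul/2024:09:21:00
2. Window B: 15/Jul/2024:09:12:00 to 15/Jul/2024:09:28:00
3. Overlap period: 15/Jul/2024:09:12:00 to 15/Jul/2024:09:21:00
4. Count DEBUG events in overlap: 3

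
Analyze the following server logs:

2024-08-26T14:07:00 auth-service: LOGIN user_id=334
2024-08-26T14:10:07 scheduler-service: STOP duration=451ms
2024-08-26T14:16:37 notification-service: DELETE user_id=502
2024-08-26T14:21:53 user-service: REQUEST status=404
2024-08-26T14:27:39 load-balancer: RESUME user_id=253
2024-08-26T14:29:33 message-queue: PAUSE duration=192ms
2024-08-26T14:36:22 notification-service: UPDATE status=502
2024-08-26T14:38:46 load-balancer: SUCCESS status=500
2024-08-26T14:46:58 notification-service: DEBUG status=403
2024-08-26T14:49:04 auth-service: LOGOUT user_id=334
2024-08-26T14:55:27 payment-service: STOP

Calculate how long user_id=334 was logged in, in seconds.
2524

To calculate session duration:

1. Find LOGIN event for user_id=334: 2024-08-26T14:07:00
2. Find LOGOUT event for user_id=334: 2024-08-26T14:49:04
3. Session duration: 2024-08-26T14:49:04 - 2024-08-26T14:07:00 = 2524 seconds (42 minutes)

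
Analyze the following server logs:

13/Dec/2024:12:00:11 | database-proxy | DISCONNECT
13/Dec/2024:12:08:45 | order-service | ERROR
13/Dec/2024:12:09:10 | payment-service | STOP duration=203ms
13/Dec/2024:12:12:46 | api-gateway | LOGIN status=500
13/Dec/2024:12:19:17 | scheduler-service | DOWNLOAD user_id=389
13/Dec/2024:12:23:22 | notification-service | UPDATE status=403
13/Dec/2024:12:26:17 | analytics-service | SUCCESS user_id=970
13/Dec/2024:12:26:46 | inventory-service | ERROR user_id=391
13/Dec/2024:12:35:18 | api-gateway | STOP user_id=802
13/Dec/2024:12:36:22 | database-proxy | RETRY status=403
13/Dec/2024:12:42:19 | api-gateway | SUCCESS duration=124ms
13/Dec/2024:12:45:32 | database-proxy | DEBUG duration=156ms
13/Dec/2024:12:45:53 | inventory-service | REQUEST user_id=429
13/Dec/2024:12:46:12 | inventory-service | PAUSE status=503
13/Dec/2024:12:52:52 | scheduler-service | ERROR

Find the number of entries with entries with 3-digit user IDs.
5

To find matching entries:

1. Pattern to match: entries with 3-digit user IDs
2. Scan each log entry for the pattern
3. Count matches: 5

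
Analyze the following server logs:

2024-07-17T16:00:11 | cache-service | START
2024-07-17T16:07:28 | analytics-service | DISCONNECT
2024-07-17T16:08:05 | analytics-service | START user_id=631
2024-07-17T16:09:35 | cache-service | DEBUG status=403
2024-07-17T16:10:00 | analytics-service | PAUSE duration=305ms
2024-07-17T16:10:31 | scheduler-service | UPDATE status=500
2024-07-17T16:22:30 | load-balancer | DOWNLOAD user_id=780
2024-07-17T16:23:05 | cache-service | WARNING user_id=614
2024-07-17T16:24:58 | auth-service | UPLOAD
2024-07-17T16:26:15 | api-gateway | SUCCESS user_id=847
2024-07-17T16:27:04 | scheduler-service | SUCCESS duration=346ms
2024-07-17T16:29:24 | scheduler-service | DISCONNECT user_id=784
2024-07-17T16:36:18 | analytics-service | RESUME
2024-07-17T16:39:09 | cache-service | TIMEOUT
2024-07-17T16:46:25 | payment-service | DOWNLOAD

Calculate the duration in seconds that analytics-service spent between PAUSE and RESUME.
1578

To calculate state duration:

1. Find PAUSE event for analytics-service: 2024-07-17T16:10:00
2. Find RESUME event for analytics-service: 2024-07-17T16:36:18
3. Calculate duration: 2024-07-17T16:36:18 - 2024-07-17T16:10:00 = 1578 seconds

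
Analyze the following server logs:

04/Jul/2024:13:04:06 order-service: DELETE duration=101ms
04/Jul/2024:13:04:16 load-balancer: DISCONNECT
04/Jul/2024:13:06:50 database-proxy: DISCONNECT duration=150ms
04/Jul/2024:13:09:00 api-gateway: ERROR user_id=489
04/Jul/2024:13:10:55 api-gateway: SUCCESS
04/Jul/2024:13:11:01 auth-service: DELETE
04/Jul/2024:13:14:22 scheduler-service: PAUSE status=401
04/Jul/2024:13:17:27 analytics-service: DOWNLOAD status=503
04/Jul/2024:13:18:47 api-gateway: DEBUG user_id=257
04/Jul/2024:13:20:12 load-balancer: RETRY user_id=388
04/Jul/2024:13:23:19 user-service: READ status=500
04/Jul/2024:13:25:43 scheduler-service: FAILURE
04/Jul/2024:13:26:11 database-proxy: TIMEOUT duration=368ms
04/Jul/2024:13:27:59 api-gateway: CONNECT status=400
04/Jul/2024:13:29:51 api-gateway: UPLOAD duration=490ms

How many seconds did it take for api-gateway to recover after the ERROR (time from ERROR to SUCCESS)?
115

To calculate recovery time:

1. Find ERROR event for api-gateway: 04/Jul/2024:13:09:00
2. Find next SUCCESS event for api-gateway: 04/Jul/2024:13:10:55
3. Recovery time: 04/Jul/2024:13:10:55 - 04/Jul/2024:13:09:00 = 115 seconds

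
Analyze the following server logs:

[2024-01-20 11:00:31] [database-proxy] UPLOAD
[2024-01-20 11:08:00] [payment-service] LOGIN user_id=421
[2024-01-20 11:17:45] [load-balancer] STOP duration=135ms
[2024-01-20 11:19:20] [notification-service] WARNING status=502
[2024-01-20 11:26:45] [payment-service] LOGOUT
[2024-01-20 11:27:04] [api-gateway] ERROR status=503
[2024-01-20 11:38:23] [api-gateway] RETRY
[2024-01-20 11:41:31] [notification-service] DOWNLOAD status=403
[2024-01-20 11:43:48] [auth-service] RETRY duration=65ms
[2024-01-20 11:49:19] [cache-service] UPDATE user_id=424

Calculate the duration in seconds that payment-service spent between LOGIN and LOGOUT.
1125

To calculate state duration:

1. Find LOGIN event for payment-service: 2024-01-20 11:08:00
2. Find LOGOUT event for payment-service: 2024-01-20 11:26:45
3. Calculate duration: 2024-01-20 11:26:45 - 2024-01-20 11:08:00 = 1125 seconds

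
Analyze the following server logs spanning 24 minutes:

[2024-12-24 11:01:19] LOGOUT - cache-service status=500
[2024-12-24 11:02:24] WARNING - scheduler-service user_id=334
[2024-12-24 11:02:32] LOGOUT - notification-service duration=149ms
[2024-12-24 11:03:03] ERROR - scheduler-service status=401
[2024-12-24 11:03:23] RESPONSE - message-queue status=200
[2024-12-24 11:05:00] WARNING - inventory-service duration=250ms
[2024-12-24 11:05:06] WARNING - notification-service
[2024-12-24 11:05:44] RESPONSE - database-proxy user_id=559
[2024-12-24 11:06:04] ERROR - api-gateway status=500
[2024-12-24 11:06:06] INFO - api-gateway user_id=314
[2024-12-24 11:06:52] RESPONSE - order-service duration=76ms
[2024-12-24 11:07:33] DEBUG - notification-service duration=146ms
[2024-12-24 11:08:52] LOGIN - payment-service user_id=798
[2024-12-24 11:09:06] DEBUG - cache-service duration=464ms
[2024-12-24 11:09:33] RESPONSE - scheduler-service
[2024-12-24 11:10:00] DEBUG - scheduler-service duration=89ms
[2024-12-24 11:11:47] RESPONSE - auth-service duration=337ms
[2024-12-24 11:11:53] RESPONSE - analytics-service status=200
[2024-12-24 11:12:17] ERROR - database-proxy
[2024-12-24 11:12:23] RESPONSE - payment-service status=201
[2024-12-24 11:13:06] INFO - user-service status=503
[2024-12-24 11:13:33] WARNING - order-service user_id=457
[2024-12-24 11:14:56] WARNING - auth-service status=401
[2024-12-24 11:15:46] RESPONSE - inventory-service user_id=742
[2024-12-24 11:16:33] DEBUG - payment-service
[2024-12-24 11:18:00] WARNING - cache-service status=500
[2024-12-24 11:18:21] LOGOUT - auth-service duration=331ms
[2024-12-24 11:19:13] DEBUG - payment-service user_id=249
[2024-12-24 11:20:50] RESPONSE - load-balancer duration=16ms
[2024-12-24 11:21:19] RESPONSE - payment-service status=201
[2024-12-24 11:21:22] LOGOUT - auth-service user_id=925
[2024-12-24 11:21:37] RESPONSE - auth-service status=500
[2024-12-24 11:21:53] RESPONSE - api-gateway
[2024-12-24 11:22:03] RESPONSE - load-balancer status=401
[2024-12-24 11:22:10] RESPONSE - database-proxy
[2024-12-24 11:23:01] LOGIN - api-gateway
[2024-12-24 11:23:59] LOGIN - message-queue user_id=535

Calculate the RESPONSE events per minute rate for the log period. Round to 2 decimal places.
0.58

To calculate the rate:

1. Count total RESPONSE events: 14
2. Total time period: 24 minutes
3. Rate = 14 / 24 = 0.58 events per minute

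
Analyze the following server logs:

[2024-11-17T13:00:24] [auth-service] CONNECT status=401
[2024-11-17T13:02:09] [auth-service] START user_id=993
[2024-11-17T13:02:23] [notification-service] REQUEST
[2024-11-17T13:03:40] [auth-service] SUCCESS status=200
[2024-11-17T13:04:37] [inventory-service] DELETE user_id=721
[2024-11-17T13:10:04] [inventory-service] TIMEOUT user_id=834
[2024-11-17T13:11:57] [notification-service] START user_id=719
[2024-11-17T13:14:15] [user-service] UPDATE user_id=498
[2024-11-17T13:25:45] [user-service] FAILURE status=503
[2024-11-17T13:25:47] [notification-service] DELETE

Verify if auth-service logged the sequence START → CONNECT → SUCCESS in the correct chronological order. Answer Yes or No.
No

To verify sequence order:

1. Find all events in sequence START → CONNECT → SUCCESS for auth-service
2. Extract their timestamps
3. Check if timestamps are in ascending order
4. Result: No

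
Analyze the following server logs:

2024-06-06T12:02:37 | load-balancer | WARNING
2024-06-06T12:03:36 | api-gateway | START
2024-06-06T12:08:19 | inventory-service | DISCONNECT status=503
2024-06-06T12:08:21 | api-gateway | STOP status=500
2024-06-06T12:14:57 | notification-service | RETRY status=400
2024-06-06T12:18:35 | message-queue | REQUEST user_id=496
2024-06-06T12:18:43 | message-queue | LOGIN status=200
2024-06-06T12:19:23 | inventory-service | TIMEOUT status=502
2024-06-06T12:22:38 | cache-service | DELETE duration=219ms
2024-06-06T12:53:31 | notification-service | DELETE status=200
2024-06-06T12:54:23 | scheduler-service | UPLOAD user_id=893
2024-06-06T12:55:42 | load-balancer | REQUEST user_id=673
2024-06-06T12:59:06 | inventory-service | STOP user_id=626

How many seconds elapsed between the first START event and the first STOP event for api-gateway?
285

To find the time between events:

1. Locate the first START event for api-gateway: 2024-06-06T12:03:36
2. Locate the first STOP event for api-gateway: 2024-06-06T12:08:21
3. Calculate the difference: 2024-06-06T12:08:21 - 2024-06-06T12:03:36 = 285 seconds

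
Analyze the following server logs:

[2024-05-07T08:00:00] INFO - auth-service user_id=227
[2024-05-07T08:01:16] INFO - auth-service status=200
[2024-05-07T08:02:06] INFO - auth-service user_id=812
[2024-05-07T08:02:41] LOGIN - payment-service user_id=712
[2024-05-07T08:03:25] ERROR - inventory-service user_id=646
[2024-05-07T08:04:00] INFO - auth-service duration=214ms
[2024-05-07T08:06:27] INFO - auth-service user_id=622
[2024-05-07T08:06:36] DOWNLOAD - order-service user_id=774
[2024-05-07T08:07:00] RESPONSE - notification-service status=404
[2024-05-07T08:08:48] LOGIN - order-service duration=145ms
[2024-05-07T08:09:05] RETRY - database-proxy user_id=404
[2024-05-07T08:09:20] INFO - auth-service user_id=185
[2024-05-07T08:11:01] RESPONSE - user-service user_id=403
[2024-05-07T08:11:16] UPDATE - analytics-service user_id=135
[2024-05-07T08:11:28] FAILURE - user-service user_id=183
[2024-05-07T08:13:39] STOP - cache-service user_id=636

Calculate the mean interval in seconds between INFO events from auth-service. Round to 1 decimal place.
112.0

To calculate average interval:

1. Find all INFO events for auth-service in order
2. Calculate time gaps between consecutive events
3. Compute mean of gaps: 560 / 5 = 112.0 seconds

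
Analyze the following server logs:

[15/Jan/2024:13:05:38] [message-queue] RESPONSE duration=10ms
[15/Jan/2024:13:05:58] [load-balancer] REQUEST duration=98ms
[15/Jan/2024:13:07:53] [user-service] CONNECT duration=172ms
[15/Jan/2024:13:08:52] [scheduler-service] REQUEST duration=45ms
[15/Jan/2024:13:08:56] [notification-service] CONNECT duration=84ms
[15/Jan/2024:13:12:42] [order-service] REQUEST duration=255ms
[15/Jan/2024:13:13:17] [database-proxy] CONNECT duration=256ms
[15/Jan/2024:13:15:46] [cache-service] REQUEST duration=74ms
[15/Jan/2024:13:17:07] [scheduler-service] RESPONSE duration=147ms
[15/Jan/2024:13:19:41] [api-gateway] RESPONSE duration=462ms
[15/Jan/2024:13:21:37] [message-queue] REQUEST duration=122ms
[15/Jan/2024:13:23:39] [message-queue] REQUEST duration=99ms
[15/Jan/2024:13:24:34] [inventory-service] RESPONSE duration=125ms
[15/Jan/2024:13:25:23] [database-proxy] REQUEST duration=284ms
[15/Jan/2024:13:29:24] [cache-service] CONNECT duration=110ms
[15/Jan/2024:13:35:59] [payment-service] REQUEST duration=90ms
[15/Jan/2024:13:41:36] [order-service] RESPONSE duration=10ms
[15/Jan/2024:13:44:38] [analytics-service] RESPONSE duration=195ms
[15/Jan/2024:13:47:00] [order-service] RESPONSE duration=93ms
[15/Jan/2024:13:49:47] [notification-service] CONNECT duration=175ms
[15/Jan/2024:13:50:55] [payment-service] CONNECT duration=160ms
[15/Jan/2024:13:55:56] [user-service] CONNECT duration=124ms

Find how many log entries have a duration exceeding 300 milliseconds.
1

To count timeouts:

1. Threshold: 300ms
2. Extract duration from each log entry
3. Count entries where duration > 300
4. Timeout count: 1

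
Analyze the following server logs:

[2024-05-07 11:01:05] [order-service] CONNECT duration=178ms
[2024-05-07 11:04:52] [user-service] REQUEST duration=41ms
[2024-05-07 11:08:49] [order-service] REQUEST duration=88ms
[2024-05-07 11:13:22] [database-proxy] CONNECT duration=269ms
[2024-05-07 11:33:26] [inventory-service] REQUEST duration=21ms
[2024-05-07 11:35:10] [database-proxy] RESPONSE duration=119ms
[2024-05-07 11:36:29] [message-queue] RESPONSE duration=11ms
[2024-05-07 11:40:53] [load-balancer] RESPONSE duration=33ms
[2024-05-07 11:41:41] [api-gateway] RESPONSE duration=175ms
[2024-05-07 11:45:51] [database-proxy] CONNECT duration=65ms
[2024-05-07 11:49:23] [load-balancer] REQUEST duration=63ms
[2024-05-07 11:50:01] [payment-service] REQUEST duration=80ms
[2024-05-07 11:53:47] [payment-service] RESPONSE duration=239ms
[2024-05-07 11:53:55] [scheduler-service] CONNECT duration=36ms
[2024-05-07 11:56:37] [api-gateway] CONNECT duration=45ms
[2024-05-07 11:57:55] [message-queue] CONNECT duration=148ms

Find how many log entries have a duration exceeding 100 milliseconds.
6

To count timeouts:

1. Threshold: 100ms
2. Extract duration from each log entry
3. Count entries where duration > 100
4. Timeout count: 6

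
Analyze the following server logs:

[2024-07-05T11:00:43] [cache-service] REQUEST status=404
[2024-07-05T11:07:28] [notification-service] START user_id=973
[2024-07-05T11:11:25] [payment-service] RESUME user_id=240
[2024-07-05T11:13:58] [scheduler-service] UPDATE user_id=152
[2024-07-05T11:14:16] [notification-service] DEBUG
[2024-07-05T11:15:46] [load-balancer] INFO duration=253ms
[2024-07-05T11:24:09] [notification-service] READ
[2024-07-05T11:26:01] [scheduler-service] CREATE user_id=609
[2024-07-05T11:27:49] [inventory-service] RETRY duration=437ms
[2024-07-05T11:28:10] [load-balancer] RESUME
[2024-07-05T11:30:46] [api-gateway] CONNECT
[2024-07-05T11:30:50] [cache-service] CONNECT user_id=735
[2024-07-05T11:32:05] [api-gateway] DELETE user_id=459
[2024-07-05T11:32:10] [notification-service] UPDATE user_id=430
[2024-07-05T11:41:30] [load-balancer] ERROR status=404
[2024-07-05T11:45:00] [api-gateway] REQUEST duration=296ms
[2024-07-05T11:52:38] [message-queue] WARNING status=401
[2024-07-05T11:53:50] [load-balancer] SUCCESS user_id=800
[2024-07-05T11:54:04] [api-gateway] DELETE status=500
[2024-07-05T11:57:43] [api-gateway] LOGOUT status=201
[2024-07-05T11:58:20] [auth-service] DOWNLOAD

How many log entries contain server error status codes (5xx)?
1

To find matching entries:

1. Pattern to match: server error status codes (5xx)
2. Scan each log entry for the pattern
3. Count matches: 1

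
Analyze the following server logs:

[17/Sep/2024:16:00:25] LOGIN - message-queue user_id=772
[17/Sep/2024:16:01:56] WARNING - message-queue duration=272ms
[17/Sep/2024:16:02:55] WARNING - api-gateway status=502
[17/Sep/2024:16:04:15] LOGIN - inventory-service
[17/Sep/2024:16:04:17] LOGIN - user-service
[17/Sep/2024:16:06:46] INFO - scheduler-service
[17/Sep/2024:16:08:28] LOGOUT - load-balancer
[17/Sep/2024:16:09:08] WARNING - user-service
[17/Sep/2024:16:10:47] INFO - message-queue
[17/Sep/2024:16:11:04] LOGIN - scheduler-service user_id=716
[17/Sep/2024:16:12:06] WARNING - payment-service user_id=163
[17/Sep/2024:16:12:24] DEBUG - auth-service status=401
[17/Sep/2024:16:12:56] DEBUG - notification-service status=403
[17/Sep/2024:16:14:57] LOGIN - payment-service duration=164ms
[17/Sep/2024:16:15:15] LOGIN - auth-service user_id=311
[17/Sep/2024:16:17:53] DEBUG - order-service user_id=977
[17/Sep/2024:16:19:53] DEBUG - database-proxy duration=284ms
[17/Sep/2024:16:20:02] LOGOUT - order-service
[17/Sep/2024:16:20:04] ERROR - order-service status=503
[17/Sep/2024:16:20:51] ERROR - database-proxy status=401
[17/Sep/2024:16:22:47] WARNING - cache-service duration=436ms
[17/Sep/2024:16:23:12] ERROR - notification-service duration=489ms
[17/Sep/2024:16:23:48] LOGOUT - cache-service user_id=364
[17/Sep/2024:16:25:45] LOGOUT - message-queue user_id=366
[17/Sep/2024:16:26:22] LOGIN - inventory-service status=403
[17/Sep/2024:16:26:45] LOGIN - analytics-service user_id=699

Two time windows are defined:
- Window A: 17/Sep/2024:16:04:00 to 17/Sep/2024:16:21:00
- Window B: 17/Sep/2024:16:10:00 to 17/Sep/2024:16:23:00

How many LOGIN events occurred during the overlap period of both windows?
3

To find overlap events:

1. Window A: 17/Sep/2024:16:04:00 to 17/Sep/2024:16:21:00
2. Window B: 17/Sep/2024:16:10:00 to 17/Sep/2024:16:23:00
3. Overlap period: 17/Sep/2024:16:10:00 to 17/Sep/2024:16:21:00
4. Count LOGIN events in overlap: 3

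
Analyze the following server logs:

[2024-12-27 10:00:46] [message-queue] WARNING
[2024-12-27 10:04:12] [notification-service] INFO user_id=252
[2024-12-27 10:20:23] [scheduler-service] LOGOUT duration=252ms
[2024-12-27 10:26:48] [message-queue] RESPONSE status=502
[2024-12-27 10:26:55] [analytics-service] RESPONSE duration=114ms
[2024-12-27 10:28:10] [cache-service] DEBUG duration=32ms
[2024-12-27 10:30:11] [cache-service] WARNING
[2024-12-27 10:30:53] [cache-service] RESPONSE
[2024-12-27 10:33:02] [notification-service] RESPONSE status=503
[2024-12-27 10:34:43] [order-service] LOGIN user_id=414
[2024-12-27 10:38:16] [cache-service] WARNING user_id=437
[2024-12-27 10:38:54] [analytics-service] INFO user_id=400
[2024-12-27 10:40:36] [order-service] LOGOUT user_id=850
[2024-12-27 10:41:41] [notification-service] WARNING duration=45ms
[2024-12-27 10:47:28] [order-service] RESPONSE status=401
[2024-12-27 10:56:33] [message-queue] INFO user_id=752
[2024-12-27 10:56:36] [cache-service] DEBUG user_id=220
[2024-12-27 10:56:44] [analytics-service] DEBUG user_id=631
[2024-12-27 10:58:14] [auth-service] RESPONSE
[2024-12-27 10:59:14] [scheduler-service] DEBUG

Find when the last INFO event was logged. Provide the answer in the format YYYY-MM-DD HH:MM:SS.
2024-12-27 10:56:33

To find the last event:

1. Filter for all INFO events
2. Sort by timestamp
3. Select the last one
4. Timestamp: 2024-12-27 10:56:33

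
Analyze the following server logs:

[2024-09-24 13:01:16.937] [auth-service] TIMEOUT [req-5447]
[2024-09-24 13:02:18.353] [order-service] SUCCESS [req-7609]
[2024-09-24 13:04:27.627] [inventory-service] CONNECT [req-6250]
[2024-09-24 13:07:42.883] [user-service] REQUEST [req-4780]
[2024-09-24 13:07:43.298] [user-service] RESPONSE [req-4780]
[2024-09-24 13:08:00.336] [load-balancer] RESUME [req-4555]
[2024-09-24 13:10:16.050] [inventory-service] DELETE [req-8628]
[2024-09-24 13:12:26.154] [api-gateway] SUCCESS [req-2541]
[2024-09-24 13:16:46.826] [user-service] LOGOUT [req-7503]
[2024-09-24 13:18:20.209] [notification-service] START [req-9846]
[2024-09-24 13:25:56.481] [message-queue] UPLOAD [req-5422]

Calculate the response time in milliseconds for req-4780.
415

To calculate latency:

1. Find REQUEST with id req-4780: 2024-09-24 13:07:42.883
2. Find RESPONSE with id req-4780: 2024-09-24 13:07:43.298
3. Latency: 2024-09-24 13:07:43.298 - 2024-09-24 13:07:42.883 = 415ms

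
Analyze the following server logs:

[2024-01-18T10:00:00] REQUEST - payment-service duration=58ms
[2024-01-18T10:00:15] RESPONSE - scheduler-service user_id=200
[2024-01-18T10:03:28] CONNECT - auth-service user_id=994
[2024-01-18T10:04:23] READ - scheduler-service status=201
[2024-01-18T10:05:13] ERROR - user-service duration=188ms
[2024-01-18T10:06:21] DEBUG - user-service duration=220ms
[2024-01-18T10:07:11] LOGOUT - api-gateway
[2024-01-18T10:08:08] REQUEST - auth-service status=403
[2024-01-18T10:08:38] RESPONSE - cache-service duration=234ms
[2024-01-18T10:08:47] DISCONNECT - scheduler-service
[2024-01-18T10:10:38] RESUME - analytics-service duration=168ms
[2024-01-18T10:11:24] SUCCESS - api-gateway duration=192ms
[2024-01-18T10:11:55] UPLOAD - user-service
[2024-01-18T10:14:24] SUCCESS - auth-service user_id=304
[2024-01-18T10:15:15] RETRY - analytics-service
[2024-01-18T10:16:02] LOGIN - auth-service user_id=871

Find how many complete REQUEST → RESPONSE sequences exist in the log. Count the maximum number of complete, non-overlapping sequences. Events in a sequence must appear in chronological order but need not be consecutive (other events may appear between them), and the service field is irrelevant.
2

To count sequences:

1. Look for pattern: REQUEST → RESPONSE
2. Greedily scan the log in chronological order, matching each sequence element in turn (ignoring service)
3. Each time the full pattern completes, increment the count and restart matching from the next event
4. Complete non-overlapping sequences found: 2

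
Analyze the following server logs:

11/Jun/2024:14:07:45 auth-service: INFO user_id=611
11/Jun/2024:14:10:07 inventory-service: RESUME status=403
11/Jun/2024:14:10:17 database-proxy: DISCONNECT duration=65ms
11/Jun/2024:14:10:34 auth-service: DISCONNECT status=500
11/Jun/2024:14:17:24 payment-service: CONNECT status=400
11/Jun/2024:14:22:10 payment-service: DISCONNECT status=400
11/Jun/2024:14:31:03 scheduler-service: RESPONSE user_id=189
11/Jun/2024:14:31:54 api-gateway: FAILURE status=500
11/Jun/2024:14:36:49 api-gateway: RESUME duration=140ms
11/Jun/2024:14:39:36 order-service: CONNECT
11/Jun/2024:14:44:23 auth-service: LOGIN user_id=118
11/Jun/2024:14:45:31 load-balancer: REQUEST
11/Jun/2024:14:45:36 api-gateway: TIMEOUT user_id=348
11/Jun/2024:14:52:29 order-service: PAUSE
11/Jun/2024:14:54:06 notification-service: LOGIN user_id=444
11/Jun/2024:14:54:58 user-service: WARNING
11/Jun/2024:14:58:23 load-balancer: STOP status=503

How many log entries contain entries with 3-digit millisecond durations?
1

To find matching entries:

1. Pattern to match: entries with 3-digit millisecond durations
2. Scan each log entry for the pattern
3. Count matches: 1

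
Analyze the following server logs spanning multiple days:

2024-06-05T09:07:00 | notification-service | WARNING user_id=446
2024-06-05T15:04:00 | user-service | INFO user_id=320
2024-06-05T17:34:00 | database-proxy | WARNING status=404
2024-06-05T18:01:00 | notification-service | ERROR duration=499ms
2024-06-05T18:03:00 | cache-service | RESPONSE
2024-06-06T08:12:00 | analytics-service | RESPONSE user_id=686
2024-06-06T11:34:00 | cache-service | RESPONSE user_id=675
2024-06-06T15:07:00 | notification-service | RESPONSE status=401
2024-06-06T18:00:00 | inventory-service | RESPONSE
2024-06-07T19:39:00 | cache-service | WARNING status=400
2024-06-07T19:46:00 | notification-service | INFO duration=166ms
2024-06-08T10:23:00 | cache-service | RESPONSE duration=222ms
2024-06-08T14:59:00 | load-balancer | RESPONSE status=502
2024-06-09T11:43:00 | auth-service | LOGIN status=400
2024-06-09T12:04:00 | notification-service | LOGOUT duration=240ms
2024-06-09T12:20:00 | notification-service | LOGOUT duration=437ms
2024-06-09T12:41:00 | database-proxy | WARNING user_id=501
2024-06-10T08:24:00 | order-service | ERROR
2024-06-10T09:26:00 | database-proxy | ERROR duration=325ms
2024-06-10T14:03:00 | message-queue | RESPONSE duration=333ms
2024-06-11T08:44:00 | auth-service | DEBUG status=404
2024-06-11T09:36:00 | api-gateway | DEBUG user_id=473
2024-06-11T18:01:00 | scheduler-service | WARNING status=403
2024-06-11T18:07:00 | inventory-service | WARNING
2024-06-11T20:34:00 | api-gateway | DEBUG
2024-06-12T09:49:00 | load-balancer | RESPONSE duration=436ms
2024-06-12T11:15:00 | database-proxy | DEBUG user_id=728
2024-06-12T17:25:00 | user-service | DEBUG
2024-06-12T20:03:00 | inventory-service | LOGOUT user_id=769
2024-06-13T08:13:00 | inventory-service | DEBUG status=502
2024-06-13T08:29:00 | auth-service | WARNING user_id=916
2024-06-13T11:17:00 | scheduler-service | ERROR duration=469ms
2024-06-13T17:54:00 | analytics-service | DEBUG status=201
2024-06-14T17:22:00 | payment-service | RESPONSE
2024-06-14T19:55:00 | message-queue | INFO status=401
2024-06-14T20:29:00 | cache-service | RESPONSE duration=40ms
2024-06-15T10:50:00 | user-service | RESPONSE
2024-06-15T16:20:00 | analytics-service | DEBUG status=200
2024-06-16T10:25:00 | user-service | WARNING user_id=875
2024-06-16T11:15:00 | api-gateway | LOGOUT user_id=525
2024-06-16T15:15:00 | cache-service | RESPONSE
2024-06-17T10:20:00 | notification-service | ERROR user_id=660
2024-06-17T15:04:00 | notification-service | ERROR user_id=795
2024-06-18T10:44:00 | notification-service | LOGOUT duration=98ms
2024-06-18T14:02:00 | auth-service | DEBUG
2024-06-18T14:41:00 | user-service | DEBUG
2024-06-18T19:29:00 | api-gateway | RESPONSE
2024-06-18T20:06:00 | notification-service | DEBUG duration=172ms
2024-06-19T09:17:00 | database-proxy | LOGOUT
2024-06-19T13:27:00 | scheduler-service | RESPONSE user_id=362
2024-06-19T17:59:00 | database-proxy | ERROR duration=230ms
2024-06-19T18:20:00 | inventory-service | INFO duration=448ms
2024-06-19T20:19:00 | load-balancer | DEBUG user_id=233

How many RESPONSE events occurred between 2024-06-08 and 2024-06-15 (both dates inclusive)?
7

To filter by date range:

1. Date range: 2024-06-08 through 2024-06-15, both dates inclusive
2. Filter for RESPONSE events whose date falls in this range
3. Count matching events: 7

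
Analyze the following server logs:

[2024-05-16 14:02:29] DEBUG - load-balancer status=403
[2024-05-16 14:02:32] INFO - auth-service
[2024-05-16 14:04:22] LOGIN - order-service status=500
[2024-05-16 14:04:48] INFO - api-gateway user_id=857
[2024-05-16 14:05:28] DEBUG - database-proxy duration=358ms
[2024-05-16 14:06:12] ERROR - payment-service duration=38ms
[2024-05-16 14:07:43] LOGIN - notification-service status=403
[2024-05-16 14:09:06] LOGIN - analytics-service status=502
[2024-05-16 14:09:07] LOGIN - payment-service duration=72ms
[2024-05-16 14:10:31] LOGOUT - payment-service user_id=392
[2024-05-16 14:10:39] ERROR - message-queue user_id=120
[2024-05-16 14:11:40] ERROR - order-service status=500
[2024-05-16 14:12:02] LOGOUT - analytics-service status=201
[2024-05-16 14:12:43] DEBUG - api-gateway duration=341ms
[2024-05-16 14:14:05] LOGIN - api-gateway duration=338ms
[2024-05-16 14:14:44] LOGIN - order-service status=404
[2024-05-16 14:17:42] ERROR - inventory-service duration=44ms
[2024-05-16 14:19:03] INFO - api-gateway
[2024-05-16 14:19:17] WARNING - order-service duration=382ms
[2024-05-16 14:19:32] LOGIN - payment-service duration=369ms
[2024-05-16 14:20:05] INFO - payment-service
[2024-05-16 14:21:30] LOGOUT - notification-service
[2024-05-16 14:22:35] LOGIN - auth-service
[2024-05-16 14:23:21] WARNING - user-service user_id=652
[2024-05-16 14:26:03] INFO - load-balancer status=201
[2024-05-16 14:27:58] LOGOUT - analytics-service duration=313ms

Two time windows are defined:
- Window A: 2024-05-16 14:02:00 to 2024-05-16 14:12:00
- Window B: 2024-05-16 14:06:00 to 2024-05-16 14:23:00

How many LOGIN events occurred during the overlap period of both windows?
3

To find overlap events:

1. Window A: 2024-05-16 14:02:00 to 2024-05-16 14:12:00
2. Window B: 2024-05-16 14:06:00 to 2024-05-16 14:23:00
3. Overlap period: 2024-05-16 14:06:00 to 2024-05-16 14:12:00
4. Count LOGIN events in overlap: 3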